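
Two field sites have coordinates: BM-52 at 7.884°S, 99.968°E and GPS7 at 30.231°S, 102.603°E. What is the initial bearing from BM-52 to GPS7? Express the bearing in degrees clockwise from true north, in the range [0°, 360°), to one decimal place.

174.0°

Δλ = 2.6350°
y = sin Δλ · cos φ₂ = 0.039721
x = cos φ₁ sin φ₂ − sin φ₁ cos φ₂ cos Δλ = -0.380340
θ = atan2(y, x) = 174.0379° → 174.0379° (mod 360°)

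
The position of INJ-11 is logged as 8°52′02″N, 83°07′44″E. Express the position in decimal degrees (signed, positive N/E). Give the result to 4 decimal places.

lat: 8.8672° N → +8.8672°
lon: 83.1289° E → +83.1289°

+8.8672°, +83.1289°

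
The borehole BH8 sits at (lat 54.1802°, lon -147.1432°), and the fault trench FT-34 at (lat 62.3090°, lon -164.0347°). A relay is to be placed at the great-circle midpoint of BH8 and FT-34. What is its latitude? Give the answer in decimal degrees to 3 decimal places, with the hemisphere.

Bx = cos φ₂ cos Δλ = 0.444654,  By = cos φ₂ sin Δλ = -0.135024
φₘ = atan2(sin φ₁ + sin φ₂, √((cos φ₁ + Bx)² + By²)) = 58.51979°
λₘ = λ₁ + atan2(By, cos φ₁ + Bx) = -154.61237°

58.520°N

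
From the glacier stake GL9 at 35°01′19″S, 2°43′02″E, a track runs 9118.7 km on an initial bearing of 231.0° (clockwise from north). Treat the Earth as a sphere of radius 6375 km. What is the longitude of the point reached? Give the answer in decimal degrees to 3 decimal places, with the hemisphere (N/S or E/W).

104.808°W

GL9: φ = -35.02194°, λ = +2.71722°
δ = d/R = 9118.7/6375 = 1.430384 rad
φ₂ = arcsin(sin φ₁ cos δ + cos φ₁ sin δ cos θ)
   = arcsin(-0.57389·0.13995 + 0.81893·0.99016·-0.62932) = -36.20068°
λ₂ = λ₁ + atan2(sin θ sin δ cos φ₁, cos δ − sin φ₁ sin φ₂) = -104.80812°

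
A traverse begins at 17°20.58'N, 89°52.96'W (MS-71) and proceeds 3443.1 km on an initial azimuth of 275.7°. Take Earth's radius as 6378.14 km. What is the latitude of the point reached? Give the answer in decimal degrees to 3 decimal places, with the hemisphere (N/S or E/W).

17.724°N

MS-71: φ = +17.34300°, λ = -89.88267°
δ = d/R = 3443.1/6378.14 = 0.539828 rad
φ₂ = arcsin(sin φ₁ cos δ + cos φ₁ sin δ cos θ)
   = arcsin(0.29809·0.85780 + 0.95454·0.51399·0.09932) = 17.72389°
λ₂ = λ₁ + atan2(sin θ sin δ cos φ₁, cos δ − sin φ₁ sin φ₂) = -122.35776°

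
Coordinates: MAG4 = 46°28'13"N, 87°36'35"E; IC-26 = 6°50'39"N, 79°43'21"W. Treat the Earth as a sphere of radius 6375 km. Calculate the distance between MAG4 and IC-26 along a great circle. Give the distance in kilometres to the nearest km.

13964 km

MAG4: φ = +46.47028°, λ = +87.60972°
IC-26: φ = +6.84417°, λ = -79.72250°
Δφ = -39.6261°,  Δλ = -167.3322°
a = sin²(Δφ/2) + cos φ₁ cos φ₂ sin²(Δλ/2) = 0.790389
c = 2·arcsin(√a) = 2.190480 rad = 125.5052°
d = R·c = 6375 × 2.190480 = 13964.3 km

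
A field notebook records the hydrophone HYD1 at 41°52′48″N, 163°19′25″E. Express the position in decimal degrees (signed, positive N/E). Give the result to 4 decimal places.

lat: 41.8800° N → +41.8800°
lon: 163.3236° E → +163.3236°

+41.8800°, +163.3236°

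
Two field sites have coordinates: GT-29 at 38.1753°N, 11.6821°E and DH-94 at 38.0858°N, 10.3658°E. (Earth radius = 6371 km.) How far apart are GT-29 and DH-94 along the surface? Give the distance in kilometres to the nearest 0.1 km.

115.6 km

Δφ = -0.0895°,  Δλ = -1.3163°
a = sin²(Δφ/2) + cos φ₁ cos φ₂ sin²(Δλ/2) = 0.000082
c = 2·arcsin(√a) = 0.018139 rad = 1.0393°
d = R·c = 6371 × 0.018139 = 115.6 km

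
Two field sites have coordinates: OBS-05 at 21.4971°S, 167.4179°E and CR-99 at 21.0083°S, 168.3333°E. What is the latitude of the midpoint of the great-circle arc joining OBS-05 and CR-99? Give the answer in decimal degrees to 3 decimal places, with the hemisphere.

21.253°S

Bx = cos φ₂ cos Δλ = 0.933409,  By = cos φ₂ sin Δλ = 0.014914
φₘ = atan2(sin φ₁ + sin φ₂, √((cos φ₁ + Bx)² + By²)) = -21.25332°
λₘ = λ₁ + atan2(By, cos φ₁ + Bx) = 167.87636°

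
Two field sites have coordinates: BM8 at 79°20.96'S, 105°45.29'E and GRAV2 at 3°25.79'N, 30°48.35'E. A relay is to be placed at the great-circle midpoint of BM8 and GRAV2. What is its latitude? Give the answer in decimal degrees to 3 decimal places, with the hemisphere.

BM8: φ = -79.34933°, λ = +105.75483°
GRAV2: φ = +3.42983°, λ = +30.80583°
Bx = cos φ₂ cos Δλ = 0.259214,  By = cos φ₂ sin Δλ = -0.963965
φₘ = atan2(sin φ₁ + sin φ₂, √((cos φ₁ + Bx)² + By²)) = -41.01097°
λₘ = λ₁ + atan2(By, cos φ₁ + Bx) = 40.48718°

41.011°S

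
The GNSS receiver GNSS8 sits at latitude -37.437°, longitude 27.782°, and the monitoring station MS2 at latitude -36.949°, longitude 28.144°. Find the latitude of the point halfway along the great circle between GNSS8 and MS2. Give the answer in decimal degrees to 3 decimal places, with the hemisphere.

37.193°S

Bx = cos φ₂ cos Δλ = 0.799155,  By = cos φ₂ sin Δλ = 0.005049
φₘ = atan2(sin φ₁ + sin φ₂, √((cos φ₁ + Bx)² + By²)) = -37.19314°
λₘ = λ₁ + atan2(By, cos φ₁ + Bx) = 27.96358°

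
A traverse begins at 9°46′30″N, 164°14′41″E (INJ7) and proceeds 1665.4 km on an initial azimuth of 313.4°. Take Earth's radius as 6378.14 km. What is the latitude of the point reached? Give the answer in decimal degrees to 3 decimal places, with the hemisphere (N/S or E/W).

19.805°N

INJ7: φ = +9.77500°, λ = +164.24472°
δ = d/R = 1665.4/6378.14 = 0.261111 rad
φ₂ = arcsin(sin φ₁ cos δ + cos φ₁ sin δ cos θ)
   = arcsin(0.16978·0.96610 + 0.98548·0.25815·0.68709) = 19.80522°
λ₂ = λ₁ + atan2(sin θ sin δ cos φ₁, cos δ − sin φ₁ sin φ₂) = 152.74518°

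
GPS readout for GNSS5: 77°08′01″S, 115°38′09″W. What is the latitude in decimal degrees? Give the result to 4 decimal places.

77.1336°S

77° + 8′/60 + 1″/3600 = 77 + 0.13333 + 0.00028 = 77.1336°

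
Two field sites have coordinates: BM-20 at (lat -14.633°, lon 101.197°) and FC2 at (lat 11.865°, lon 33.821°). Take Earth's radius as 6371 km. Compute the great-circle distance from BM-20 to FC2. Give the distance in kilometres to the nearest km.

7984 km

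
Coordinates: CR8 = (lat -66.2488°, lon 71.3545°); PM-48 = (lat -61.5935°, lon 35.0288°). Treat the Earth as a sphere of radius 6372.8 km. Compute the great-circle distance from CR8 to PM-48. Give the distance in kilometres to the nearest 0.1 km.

Δφ = 4.6553°,  Δλ = -36.3257°
a = sin²(Δφ/2) + cos φ₁ cos φ₂ sin²(Δλ/2) = 0.020268
c = 2·arcsin(√a) = 0.285699 rad = 16.3693°
d = R·c = 6372.8 × 0.285699 = 1820.7 km

1820.7 km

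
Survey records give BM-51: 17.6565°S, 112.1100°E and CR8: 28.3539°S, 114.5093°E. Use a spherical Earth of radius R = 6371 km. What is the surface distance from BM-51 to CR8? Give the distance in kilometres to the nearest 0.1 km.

1214.5 km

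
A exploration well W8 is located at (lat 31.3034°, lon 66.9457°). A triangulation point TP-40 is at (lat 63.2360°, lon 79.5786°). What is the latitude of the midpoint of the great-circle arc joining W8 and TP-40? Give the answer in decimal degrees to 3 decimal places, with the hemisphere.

Bx = cos φ₂ cos Δλ = 0.439415,  By = cos φ₂ sin Δλ = 0.098486
φₘ = atan2(sin φ₁ + sin φ₂, √((cos φ₁ + Bx)² + By²)) = 47.42678°
λₘ = λ₁ + atan2(By, cos φ₁ + Bx) = 71.29860°

47.427°N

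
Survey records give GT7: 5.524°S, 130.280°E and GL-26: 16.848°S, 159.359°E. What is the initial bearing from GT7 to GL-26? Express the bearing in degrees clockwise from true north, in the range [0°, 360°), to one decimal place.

114.1°

Δλ = 29.0790°
y = sin Δλ · cos φ₂ = 0.465154
x = cos φ₁ sin φ₂ − sin φ₁ cos φ₂ cos Δλ = -0.207970
θ = atan2(y, x) = 114.0894° → 114.0894° (mod 360°)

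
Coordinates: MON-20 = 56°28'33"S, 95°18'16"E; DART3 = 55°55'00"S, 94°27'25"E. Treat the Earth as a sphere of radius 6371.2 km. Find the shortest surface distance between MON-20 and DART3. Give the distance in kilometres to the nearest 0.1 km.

81.3 km

MON-20: φ = -56.47583°, λ = +95.30444°
DART3: φ = -55.91667°, λ = +94.45694°
Δφ = 0.5592°,  Δλ = -0.8475°
a = sin²(Δφ/2) + cos φ₁ cos φ₂ sin²(Δλ/2) = 0.000041
c = 2·arcsin(√a) = 0.012766 rad = 0.7314°
d = R·c = 6371.2 × 0.012766 = 81.3 km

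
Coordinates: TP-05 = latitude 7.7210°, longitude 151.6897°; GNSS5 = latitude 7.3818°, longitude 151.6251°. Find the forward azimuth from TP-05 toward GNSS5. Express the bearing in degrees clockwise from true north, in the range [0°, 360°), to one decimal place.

Δλ = -0.0646°
y = sin Δλ · cos φ₂ = -0.001118
x = cos φ₁ sin φ₂ − sin φ₁ cos φ₂ cos Δλ = -0.005920
θ = atan2(y, x) = -169.3043° → 190.6957° (mod 360°)

190.7°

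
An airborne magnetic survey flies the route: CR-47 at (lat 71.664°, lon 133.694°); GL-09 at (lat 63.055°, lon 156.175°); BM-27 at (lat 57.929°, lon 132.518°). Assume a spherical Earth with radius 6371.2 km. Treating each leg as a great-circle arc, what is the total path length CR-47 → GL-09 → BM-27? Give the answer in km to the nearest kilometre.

CR-47→GL-09: c = 0.210628 rad, d = 1341.95 km
GL-09→BM-27: c = 0.220531 rad, d = 1405.05 km
Total = 1341.95 + 1405.05 = 2747.00 km

2747 km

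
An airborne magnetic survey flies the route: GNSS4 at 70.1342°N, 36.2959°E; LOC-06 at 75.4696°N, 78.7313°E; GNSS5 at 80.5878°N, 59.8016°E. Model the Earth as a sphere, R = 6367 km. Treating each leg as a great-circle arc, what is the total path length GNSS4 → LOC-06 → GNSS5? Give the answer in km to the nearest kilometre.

2183 km

GNSS4→LOC-06: c = 0.231458 rad, d = 1473.69 km
LOC-06→GNSS5: c = 0.111469 rad, d = 709.72 km
Total = 1473.69 + 709.72 = 2183.41 km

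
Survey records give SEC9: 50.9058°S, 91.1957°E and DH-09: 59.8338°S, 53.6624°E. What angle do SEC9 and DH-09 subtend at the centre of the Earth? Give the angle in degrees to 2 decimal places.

Δφ = -8.9280°,  Δλ = -37.5333°
a = sin²(Δφ/2) + cos φ₁ cos φ₂ sin²(Δλ/2) = 0.038855
c = 2·arcsin(√a) = 0.396833 rad = 22.7369°

22.74°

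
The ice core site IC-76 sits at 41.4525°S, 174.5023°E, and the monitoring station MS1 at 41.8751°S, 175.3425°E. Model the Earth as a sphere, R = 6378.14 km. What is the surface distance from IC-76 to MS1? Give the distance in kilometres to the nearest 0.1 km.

84.2 km

Δφ = -0.4226°,  Δλ = 0.8402°
a = sin²(Δφ/2) + cos φ₁ cos φ₂ sin²(Δλ/2) = 0.000044
c = 2·arcsin(√a) = 0.013207 rad = 0.7567°
d = R·c = 6378.14 × 0.013207 = 84.2 km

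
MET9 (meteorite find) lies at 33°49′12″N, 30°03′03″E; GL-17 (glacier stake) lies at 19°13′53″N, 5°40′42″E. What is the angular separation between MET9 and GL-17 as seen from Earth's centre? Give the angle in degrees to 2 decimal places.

MET9: φ = +33.82000°, λ = +30.05083°
GL-17: φ = +19.23139°, λ = +5.67833°
Δφ = -14.5886°,  Δλ = -24.3725°
a = sin²(Δφ/2) + cos φ₁ cos φ₂ sin²(Δλ/2) = 0.051074
c = 2·arcsin(√a) = 0.455929 rad = 26.1228°

26.12°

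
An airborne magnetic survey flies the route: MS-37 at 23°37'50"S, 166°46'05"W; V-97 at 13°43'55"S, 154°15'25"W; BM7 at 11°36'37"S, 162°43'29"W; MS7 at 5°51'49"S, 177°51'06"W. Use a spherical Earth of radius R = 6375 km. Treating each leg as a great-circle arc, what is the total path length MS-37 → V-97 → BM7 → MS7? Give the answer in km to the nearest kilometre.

4447 km

MS-37: φ = -23.63056°, λ = -166.76806°
V-97: φ = -13.73194°, λ = -154.25694°
BM7: φ = -11.61028°, λ = -162.72472°
MS7: φ = -5.86361°, λ = -177.85167°
MS-37→V-97: c = 0.269213 rad, d = 1716.23 km
V-97→BM7: c = 0.148855 rad, d = 948.95 km
BM7→MS7: c = 0.279437 rad, d = 1781.41 km
Total = 1716.23 + 948.95 + 1781.41 = 4446.59 km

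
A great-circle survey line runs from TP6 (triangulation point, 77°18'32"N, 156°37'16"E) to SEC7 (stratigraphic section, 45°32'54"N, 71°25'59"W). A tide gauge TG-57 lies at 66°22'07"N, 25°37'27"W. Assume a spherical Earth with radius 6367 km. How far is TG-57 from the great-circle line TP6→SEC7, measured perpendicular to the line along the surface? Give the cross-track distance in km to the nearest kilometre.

2421 km

TP6: φ = +77.30889°, λ = +156.62111°
SEC7: φ = +45.54833°, λ = -71.43306°
TG-57: φ = +66.36861°, λ = -25.62417°
δ₁₃ = central angle TP6→TG-57 = 0.633833 rad  (haversine)
θ₁₃ = bearing TP6→TG-57 = 1.519°,  θ₁₂ = bearing TP6→SEC7 = 40.332°
dₓₜ = R·arcsin(sin δ₁₃ · sin(θ₁₃ − θ₁₂)) = 6367·arcsin(0.59224·sin(-38.813°)) = -2421.374 km
|dₓₜ| = 2421.374 km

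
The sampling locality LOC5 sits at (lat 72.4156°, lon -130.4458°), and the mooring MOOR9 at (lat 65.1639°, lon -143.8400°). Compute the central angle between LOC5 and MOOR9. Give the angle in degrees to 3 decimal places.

Δφ = -7.2517°,  Δλ = -13.3942°
a = sin²(Δφ/2) + cos φ₁ cos φ₂ sin²(Δλ/2) = 0.005725
c = 2·arcsin(√a) = 0.151475 rad = 8.6789°

8.679°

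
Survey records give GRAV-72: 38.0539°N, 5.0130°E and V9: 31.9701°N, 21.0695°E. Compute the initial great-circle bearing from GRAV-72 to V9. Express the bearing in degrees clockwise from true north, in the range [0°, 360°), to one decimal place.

110.0°

Δλ = 16.0565°
y = sin Δλ · cos φ₂ = 0.234634
x = cos φ₁ sin φ₂ − sin φ₁ cos φ₂ cos Δλ = -0.085584
θ = atan2(y, x) = 110.0397° → 110.0397° (mod 360°)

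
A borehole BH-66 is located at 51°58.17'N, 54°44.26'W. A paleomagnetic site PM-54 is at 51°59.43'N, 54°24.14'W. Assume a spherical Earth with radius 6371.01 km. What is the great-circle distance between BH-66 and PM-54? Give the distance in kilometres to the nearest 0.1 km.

BH-66: φ = +51.96950°, λ = -54.73767°
PM-54: φ = +51.99050°, λ = -54.40233°
Δφ = 0.0210°,  Δλ = 0.3353°
a = sin²(Δφ/2) + cos φ₁ cos φ₂ sin²(Δλ/2) = 0.000003
c = 2·arcsin(√a) = 0.003623 rad = 0.2076°
d = R·c = 6371.01 × 0.003623 = 23.1 km

23.1 km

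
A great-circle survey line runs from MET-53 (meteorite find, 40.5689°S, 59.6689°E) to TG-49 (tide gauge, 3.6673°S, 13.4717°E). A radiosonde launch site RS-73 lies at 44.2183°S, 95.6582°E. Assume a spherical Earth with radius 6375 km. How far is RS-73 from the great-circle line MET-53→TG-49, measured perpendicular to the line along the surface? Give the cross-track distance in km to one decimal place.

455.3 km

δ₁₃ = central angle MET-53→RS-73 = 0.464472 rad  (haversine)
θ₁₃ = bearing MET-53→RS-73 = 109.920°,  θ₁₂ = bearing MET-53→TG-49 = 299.086°
dₓₜ = R·arcsin(sin δ₁₃ · sin(θ₁₃ − θ₁₂)) = 6375·arcsin(0.44795·sin(-189.166°)) = 455.305 km
|dₓₜ| = 455.305 km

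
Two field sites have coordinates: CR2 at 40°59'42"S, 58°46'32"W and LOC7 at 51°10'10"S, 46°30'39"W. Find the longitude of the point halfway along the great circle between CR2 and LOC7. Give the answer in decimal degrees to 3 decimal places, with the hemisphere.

53.212°W

CR2: φ = -40.99500°, λ = -58.77556°
LOC7: φ = -51.16944°, λ = -46.51083°
Bx = cos φ₂ cos Δλ = 0.612709,  By = cos φ₂ sin Δλ = 0.133197
φₘ = atan2(sin φ₁ + sin φ₂, √((cos φ₁ + Bx)² + By²)) = -46.24508°
λₘ = λ₁ + atan2(By, cos φ₁ + Bx) = -53.21229°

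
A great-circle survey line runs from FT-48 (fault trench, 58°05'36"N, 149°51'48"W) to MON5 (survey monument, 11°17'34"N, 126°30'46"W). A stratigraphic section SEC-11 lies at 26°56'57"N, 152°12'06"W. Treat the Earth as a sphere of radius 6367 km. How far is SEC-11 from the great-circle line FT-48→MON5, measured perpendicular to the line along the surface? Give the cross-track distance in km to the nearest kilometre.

1895 km

FT-48: φ = +58.09333°, λ = -149.86333°
MON5: φ = +11.29278°, λ = -126.51278°
SEC-11: φ = +26.94917°, λ = -152.20167°
δ₁₃ = central angle FT-48→SEC-11 = 0.544326 rad  (haversine)
θ₁₃ = bearing FT-48→SEC-11 = 184.027°,  θ₁₂ = bearing FT-48→MON5 = 149.536°
dₓₜ = R·arcsin(sin δ₁₃ · sin(θ₁₃ − θ₁₂)) = 6367·arcsin(0.51784·sin(34.492°)) = 1894.954 km
|dₓₜ| = 1894.954 km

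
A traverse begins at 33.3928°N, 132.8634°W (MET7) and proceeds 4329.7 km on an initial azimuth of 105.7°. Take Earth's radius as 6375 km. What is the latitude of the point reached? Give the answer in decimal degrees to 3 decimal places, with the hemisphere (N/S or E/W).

δ = d/R = 4329.7/6375 = 0.679169 rad
φ₂ = arcsin(sin φ₁ cos δ + cos φ₁ sin δ cos θ)
   = arcsin(0.55038·0.77810 + 0.83492·0.62815·-0.27060) = 16.63827°
λ₂ = λ₁ + atan2(sin θ sin δ cos φ₁, cos δ − sin φ₁ sin φ₂) = -93.72942°

16.638°N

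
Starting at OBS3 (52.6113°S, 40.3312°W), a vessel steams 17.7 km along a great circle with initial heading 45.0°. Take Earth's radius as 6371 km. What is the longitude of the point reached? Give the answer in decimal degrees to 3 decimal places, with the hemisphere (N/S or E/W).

40.146°W

δ = d/R = 17.7/6371 = 0.002778 rad
φ₂ = arcsin(sin φ₁ cos δ + cos φ₁ sin δ cos θ)
   = arcsin(-0.79453·1.00000 + 0.60722·0.00278·0.70711) = -52.49860°
λ₂ = λ₁ + atan2(sin θ sin δ cos φ₁, cos δ − sin φ₁ sin φ₂) = -40.14631°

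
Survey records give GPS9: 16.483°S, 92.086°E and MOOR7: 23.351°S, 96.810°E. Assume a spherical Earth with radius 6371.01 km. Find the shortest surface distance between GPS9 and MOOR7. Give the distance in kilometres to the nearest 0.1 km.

909.2 km

Δφ = -6.8680°,  Δλ = 4.7240°
a = sin²(Δφ/2) + cos φ₁ cos φ₂ sin²(Δλ/2) = 0.005083
c = 2·arcsin(√a) = 0.142714 rad = 8.1769°
d = R·c = 6371.01 × 0.142714 = 909.2 km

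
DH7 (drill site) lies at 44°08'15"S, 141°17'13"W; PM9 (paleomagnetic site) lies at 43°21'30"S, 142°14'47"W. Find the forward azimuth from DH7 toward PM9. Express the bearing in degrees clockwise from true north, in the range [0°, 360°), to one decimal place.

DH7: φ = -44.13750°, λ = -141.28694°
PM9: φ = -43.35833°, λ = -142.24639°
Δλ = -0.9594°
y = sin Δλ · cos φ₂ = -0.012175
x = cos φ₁ sin φ₂ − sin φ₁ cos φ₂ cos Δλ = 0.013528
θ = atan2(y, x) = -41.9867° → 318.0133° (mod 360°)

318.0°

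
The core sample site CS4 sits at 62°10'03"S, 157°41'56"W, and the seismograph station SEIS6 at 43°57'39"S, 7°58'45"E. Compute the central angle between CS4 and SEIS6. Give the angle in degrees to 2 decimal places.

CS4: φ = -62.16750°, λ = -157.69889°
SEIS6: φ = -43.96083°, λ = +7.97917°
Δφ = 18.2067°,  Δλ = 165.6781°
a = sin²(Δφ/2) + cos φ₁ cos φ₂ sin²(Δλ/2) = 0.355883
c = 2·arcsin(√a) = 1.278414 rad = 73.2477°

73.25°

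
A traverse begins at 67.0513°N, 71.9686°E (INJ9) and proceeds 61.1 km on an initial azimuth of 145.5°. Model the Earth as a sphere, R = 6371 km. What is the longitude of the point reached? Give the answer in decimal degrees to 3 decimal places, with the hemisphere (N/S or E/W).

δ = d/R = 61.1/6371 = 0.009590 rad
φ₂ = arcsin(sin φ₁ cos δ + cos φ₁ sin δ cos θ)
   = arcsin(0.92085·0.99995 + 0.38991·0.00959·-0.82413) = 66.59650°
λ₂ = λ₁ + atan2(sin θ sin δ cos φ₁, cos δ − sin φ₁ sin φ₂) = 72.75217°

72.752°E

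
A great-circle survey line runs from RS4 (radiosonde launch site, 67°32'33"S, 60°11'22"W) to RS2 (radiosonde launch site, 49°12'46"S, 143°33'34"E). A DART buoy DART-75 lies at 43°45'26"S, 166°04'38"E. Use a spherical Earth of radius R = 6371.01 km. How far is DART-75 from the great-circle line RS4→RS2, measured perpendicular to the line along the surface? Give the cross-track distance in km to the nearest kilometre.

1819 km

RS4: φ = -67.54250°, λ = -60.18944°
RS2: φ = -49.21278°, λ = +143.55944°
DART-75: φ = -43.75722°, λ = +166.07722°
δ₁₃ = central angle RS4→DART-75 = 1.105801 rad  (haversine)
θ₁₃ = bearing RS4→DART-75 = 215.724°,  θ₁₂ = bearing RS4→RS2 = 197.355°
dₓₜ = R·arcsin(sin δ₁₃ · sin(θ₁₃ − θ₁₂)) = 6371.01·arcsin(0.89382·sin(18.369°)) = 1819.214 km
|dₓₜ| = 1819.214 km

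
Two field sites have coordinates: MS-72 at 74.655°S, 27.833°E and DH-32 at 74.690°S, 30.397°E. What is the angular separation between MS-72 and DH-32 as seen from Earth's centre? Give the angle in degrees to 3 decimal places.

Δφ = -0.0350°,  Δλ = 2.5640°
a = sin²(Δφ/2) + cos φ₁ cos φ₂ sin²(Δλ/2) = 0.000035
c = 2·arcsin(√a) = 0.011844 rad = 0.6786°

0.679°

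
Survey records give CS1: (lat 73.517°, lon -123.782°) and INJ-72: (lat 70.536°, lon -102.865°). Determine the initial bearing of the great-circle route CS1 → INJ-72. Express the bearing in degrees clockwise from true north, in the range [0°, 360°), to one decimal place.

Δλ = 20.9170°
y = sin Δλ · cos φ₂ = 0.118963
x = cos φ₁ sin φ₂ − sin φ₁ cos φ₂ cos Δλ = -0.030948
θ = atan2(y, x) = 104.5822° → 104.5822° (mod 360°)

104.6°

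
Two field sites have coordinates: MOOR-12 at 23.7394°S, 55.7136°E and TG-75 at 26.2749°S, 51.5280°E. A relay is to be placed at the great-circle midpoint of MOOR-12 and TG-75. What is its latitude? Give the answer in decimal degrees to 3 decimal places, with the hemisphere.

25.022°S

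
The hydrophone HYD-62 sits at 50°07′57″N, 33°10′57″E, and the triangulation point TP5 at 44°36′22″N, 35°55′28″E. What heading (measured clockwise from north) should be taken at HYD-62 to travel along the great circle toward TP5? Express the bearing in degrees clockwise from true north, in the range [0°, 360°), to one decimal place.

HYD-62: φ = +50.13250°, λ = +33.18250°
TP5: φ = +44.60611°, λ = +35.92444°
Δλ = 2.7419°
y = sin Δλ · cos φ₂ = 0.034058
x = cos φ₁ sin φ₂ − sin φ₁ cos φ₂ cos Δλ = -0.095679
θ = atan2(y, x) = 160.4061° → 160.4061° (mod 360°)

160.4°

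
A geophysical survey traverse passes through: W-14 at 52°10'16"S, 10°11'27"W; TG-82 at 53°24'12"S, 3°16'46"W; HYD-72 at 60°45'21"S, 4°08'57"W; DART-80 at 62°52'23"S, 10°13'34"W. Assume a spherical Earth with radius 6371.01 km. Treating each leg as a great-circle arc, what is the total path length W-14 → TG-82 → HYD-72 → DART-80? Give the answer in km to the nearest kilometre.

W-14: φ = -52.17111°, λ = -10.19083°
TG-82: φ = -53.40333°, λ = -3.27944°
HYD-72: φ = -60.75583°, λ = -4.14917°
DART-80: φ = -62.87306°, λ = -10.22611°
W-14→TG-82: c = 0.076021 rad, d = 484.33 km
TG-82→HYD-72: c = 0.128587 rad, d = 819.23 km
HYD-72→DART-80: c = 0.062210 rad, d = 396.34 km
Total = 484.33 + 819.23 + 396.34 = 1699.90 km

1700 km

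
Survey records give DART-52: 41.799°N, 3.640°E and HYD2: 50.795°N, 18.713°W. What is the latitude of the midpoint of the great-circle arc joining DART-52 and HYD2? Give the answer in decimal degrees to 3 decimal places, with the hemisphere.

46.841°N

Bx = cos φ₂ cos Δλ = 0.584600,  By = cos φ₂ sin Δλ = -0.240394
φₘ = atan2(sin φ₁ + sin φ₂, √((cos φ₁ + Bx)² + By²)) = 46.84092°
λₘ = λ₁ + atan2(By, cos φ₁ + Bx) = -6.60478°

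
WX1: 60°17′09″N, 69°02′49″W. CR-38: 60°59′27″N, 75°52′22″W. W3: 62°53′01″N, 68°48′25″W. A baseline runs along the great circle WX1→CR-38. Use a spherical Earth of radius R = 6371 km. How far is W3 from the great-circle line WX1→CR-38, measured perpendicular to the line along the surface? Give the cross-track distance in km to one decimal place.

282.3 km

WX1: φ = +60.28583°, λ = -69.04694°
CR-38: φ = +60.99083°, λ = -75.87278°
W3: φ = +62.88361°, λ = -68.80694°
δ₁₃ = central angle WX1→W3 = 0.045383 rad  (haversine)
θ₁₃ = bearing WX1→W3 = 2.412°,  θ₁₂ = bearing WX1→CR-38 = 284.857°
dₓₜ = R·arcsin(sin δ₁₃ · sin(θ₁₃ − θ₁₂)) = 6371·arcsin(0.04537·sin(-282.445°)) = 282.340 km
|dₓₜ| = 282.340 km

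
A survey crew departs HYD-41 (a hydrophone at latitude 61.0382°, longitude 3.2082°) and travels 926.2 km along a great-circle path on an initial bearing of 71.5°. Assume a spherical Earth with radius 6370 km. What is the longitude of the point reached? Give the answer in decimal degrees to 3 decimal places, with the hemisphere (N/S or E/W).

20.592°E

δ = d/R = 926.2/6370 = 0.145400 rad
φ₂ = arcsin(sin φ₁ cos δ + cos φ₁ sin δ cos θ)
   = arcsin(0.87494·0.98945 + 0.48423·0.14489·0.31730) = 62.61951°
λ₂ = λ₁ + atan2(sin θ sin δ cos φ₁, cos δ − sin φ₁ sin φ₂) = 20.59164°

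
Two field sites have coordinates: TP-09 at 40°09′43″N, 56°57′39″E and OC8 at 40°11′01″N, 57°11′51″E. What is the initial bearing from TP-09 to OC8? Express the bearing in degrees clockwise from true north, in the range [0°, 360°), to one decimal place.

TP-09: φ = +40.16194°, λ = +56.96083°
OC8: φ = +40.18361°, λ = +57.19750°
Δλ = 0.2367°
y = sin Δλ · cos φ₂ = 0.003156
x = cos φ₁ sin φ₂ − sin φ₁ cos φ₂ cos Δλ = 0.000382
θ = atan2(y, x) = 83.0915° → 83.0915° (mod 360°)

83.1°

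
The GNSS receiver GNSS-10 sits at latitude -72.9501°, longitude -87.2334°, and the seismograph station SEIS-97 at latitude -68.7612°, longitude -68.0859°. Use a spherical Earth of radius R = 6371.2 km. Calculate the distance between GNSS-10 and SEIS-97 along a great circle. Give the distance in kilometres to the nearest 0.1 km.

Δφ = 4.1889°,  Δλ = 19.1475°
a = sin²(Δφ/2) + cos φ₁ cos φ₂ sin²(Δλ/2) = 0.004274
c = 2·arcsin(√a) = 0.130841 rad = 7.4966°
d = R·c = 6371.2 × 0.130841 = 833.6 km

833.6 km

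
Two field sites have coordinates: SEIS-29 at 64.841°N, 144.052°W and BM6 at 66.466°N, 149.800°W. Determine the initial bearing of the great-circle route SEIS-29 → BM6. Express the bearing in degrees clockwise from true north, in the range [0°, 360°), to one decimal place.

307.0°

Δλ = -5.7480°
y = sin Δλ · cos φ₂ = -0.039991
x = cos φ₁ sin φ₂ − sin φ₁ cos φ₂ cos Δλ = 0.030175
θ = atan2(y, x) = -52.9635° → 307.0365° (mod 360°)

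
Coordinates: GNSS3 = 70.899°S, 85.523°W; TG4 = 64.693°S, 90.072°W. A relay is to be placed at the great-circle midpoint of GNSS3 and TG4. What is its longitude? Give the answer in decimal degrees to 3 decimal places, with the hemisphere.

Bx = cos φ₂ cos Δλ = 0.426122,  By = cos φ₂ sin Δλ = -0.033903
φₘ = atan2(sin φ₁ + sin φ₂, √((cos φ₁ + Bx)² + By²)) = -67.81152°
λₘ = λ₁ + atan2(By, cos φ₁ + Bx) = -88.09974°

88.100°W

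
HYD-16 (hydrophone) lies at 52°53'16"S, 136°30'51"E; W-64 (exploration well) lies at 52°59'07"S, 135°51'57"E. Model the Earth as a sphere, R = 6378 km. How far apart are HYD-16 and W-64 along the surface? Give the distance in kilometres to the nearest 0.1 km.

HYD-16: φ = -52.88778°, λ = +136.51417°
W-64: φ = -52.98528°, λ = +135.86583°
Δφ = -0.0975°,  Δλ = -0.6483°
a = sin²(Δφ/2) + cos φ₁ cos φ₂ sin²(Δλ/2) = 0.000012
c = 2·arcsin(√a) = 0.007029 rad = 0.4027°
d = R·c = 6378 × 0.007029 = 44.8 km

44.8 km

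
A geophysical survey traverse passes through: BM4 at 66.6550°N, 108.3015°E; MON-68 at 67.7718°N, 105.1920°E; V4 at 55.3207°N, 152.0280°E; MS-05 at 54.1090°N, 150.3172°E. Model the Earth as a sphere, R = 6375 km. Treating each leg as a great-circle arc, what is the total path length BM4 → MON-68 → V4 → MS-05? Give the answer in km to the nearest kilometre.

3105 km

BM4→MON-68: c = 0.028660 rad, d = 182.71 km
MON-68→V4: c = 0.431158 rad, d = 2748.63 km
V4→MS-05: c = 0.027288 rad, d = 173.96 km
Total = 182.71 + 2748.63 + 173.96 = 3105.30 km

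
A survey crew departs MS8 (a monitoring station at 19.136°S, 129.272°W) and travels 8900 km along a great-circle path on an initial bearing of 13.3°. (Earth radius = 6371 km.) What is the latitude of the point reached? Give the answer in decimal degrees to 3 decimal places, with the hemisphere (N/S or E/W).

58.086°N

δ = d/R = 8900/6371 = 1.396955 rad
φ₂ = arcsin(sin φ₁ cos δ + cos φ₁ sin δ cos θ)
   = arcsin(-0.32781·0.17297 + 0.94474·0.98493·0.97318) = 58.08636°
λ₂ = λ₁ + atan2(sin θ sin δ cos φ₁, cos δ − sin φ₁ sin φ₂) = -103.89241°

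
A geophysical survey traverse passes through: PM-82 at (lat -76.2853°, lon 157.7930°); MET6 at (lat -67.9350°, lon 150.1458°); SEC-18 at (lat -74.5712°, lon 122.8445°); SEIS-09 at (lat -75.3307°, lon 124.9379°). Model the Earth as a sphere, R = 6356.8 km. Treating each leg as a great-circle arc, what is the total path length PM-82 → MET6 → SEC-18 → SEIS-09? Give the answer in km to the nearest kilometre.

PM-82→MET6: c = 0.151097 rad, d = 960.49 km
MET6→SEC-18: c = 0.189135 rad, d = 1202.29 km
SEC-18→SEIS-09: c = 0.016299 rad, d = 103.61 km
Total = 960.49 + 1202.29 + 103.61 = 2266.39 km

2266 km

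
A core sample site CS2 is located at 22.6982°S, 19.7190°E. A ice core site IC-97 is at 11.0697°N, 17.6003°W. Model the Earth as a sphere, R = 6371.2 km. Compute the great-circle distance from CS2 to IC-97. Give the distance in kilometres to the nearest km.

5534 km

Δφ = 33.7679°,  Δλ = -37.3193°
a = sin²(Δφ/2) + cos φ₁ cos φ₂ sin²(Δλ/2) = 0.177032
c = 2·arcsin(√a) = 0.868548 rad = 49.7641°
d = R·c = 6371.2 × 0.868548 = 5533.7 km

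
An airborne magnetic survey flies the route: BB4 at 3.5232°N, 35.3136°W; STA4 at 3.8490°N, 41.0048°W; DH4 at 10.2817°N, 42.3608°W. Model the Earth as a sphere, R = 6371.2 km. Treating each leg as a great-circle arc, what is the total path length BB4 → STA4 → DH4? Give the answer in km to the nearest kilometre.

BB4→STA4: c = 0.099287 rad, d = 632.58 km
STA4→DH4: c = 0.114700 rad, d = 730.77 km
Total = 632.58 + 730.77 = 1363.35 km

1363 km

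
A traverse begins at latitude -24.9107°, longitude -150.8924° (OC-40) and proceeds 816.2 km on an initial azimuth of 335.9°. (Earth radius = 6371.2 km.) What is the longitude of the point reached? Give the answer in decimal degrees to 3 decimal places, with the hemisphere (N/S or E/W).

δ = d/R = 816.2/6371.2 = 0.128108 rad
φ₂ = arcsin(sin φ₁ cos δ + cos φ₁ sin δ cos θ)
   = arcsin(-0.42121·0.99181 + 0.90697·0.12776·0.91283) = -18.17871°
λ₂ = λ₁ + atan2(sin θ sin δ cos φ₁, cos δ − sin φ₁ sin φ₂) = -154.03997°

154.040°W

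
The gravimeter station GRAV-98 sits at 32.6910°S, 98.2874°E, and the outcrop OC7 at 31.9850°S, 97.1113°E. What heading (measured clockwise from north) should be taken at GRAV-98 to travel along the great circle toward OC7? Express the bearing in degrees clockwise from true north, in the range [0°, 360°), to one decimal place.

305.1°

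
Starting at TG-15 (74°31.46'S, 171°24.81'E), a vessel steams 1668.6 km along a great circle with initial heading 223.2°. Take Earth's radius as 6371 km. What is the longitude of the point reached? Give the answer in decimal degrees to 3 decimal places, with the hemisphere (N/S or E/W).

TG-15: φ = -74.52433°, λ = +171.41350°
δ = d/R = 1668.6/6371 = 0.261906 rad
φ₂ = arcsin(sin φ₁ cos δ + cos φ₁ sin δ cos θ)
   = arcsin(-0.96374·0.96590 + 0.26683·0.25892·-0.72897) = -78.88477°
λ₂ = λ₁ + atan2(sin θ sin δ cos φ₁, cos δ − sin φ₁ sin φ₂) = 104.57537°

104.575°E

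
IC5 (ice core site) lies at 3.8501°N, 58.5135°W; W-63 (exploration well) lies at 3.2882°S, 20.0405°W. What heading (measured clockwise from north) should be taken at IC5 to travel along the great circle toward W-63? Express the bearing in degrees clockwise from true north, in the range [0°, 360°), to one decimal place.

Δλ = 38.4730°
y = sin Δλ · cos φ₂ = 0.621122
x = cos φ₁ sin φ₂ − sin φ₁ cos φ₂ cos Δλ = -0.109711
θ = atan2(y, x) = 100.0171° → 100.0171° (mod 360°)

100.0°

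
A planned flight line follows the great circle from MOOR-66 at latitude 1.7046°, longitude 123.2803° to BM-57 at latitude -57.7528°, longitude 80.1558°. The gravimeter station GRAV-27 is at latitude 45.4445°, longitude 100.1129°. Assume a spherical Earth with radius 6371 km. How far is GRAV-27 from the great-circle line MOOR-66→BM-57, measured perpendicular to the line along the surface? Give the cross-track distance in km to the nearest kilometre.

δ₁₃ = central angle MOOR-66→GRAV-27 = 0.842052 rad  (haversine)
θ₁₃ = bearing MOOR-66→GRAV-27 = 338.285°,  θ₁₂ = bearing MOOR-66→BM-57 = 203.056°
dₓₜ = R·arcsin(sin δ₁₃ · sin(θ₁₃ − θ₁₂)) = 6371·arcsin(0.74601·sin(135.229°)) = 3524.333 km
|dₓₜ| = 3524.333 km

3524 km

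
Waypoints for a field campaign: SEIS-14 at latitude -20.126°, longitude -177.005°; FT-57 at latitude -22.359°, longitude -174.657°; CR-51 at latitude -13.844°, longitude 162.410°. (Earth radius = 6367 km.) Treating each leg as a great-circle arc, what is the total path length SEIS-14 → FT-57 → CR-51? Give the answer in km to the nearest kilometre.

SEIS-14→FT-57: c = 0.054567 rad, d = 347.43 km
FT-57→CR-51: c = 0.407779 rad, d = 2596.33 km
Total = 347.43 + 2596.33 = 2943.76 km

2944 km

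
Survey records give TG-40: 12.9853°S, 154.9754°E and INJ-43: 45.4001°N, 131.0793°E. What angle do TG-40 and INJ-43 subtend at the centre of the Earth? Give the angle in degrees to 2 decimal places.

62.25°

Δφ = 58.3854°,  Δλ = -23.8961°
a = sin²(Δφ/2) + cos φ₁ cos φ₂ sin²(Δλ/2) = 0.267223
c = 2·arcsin(√a) = 1.086535 rad = 62.2539°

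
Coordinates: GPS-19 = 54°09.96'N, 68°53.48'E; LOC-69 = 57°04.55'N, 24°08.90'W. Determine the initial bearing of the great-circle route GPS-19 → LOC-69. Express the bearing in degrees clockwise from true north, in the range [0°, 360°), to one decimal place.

313.5°

GPS-19: φ = +54.16600°, λ = +68.89133°
LOC-69: φ = +57.07583°, λ = -24.14833°
Δλ = -93.0397°
y = sin Δλ · cos φ₂ = -0.542764
x = cos φ₁ sin φ₂ − sin φ₁ cos φ₂ cos Δλ = 0.514778
θ = atan2(y, x) = -46.5159° → 313.4841° (mod 360°)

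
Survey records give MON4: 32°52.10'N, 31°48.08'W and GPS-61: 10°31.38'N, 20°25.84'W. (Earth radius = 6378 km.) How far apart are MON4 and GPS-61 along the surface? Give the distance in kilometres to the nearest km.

2747 km

MON4: φ = +32.86833°, λ = -31.80133°
GPS-61: φ = +10.52300°, λ = -20.43067°
Δφ = -22.3453°,  Δλ = 11.3707°
a = sin²(Δφ/2) + cos φ₁ cos φ₂ sin²(Δλ/2) = 0.045650
c = 2·arcsin(√a) = 0.430635 rad = 24.6736°
d = R·c = 6378 × 0.430635 = 2746.6 km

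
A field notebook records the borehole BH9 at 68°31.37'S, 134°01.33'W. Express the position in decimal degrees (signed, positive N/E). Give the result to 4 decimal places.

-68.5228°, -134.0222°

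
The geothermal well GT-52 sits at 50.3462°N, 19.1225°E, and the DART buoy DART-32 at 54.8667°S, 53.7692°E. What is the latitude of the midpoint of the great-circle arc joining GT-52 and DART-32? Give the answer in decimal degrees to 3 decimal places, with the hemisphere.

Bx = cos φ₂ cos Δλ = 0.473433,  By = cos φ₂ sin Δλ = 0.327169
φₘ = atan2(sin φ₁ + sin φ₂, √((cos φ₁ + Bx)² + By²)) = -2.36722°
λₘ = λ₁ + atan2(By, cos φ₁ + Bx) = 35.52313°

2.367°S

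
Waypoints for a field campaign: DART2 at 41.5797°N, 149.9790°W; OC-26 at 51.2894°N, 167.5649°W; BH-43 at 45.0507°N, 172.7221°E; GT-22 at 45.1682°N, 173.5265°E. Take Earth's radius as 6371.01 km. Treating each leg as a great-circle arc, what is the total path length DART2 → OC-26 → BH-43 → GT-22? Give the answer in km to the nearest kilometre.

DART2→OC-26: c = 0.269846 rad, d = 1719.19 km
OC-26→BH-43: c = 0.252926 rad, d = 1611.40 km
BH-43→GT-22: c = 0.010118 rad, d = 64.46 km
Total = 1719.19 + 1611.40 + 64.46 = 3395.06 km

3395 km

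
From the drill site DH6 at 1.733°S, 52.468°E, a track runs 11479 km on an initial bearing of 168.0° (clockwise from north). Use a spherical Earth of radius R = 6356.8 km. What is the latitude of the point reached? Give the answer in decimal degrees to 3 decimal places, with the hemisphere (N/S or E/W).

δ = d/R = 11479/6356.8 = 1.805783 rad
φ₂ = arcsin(sin φ₁ cos δ + cos φ₁ sin δ cos θ)
   = arcsin(-0.03024·-0.23283 + 0.99954·0.97252·-0.97815) = -70.69798°
λ₂ = λ₁ + atan2(sin θ sin δ cos φ₁, cos δ − sin φ₁ sin φ₂) = -165.24492°

70.698°S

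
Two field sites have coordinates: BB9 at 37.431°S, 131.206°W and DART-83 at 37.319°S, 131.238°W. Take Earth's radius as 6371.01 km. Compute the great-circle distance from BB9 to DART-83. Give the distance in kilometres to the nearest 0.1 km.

Δφ = 0.1120°,  Δλ = -0.0320°
a = sin²(Δφ/2) + cos φ₁ cos φ₂ sin²(Δλ/2) = 0.000001
c = 2·arcsin(√a) = 0.002005 rad = 0.1149°
d = R·c = 6371.01 × 0.002005 = 12.8 km

12.8 km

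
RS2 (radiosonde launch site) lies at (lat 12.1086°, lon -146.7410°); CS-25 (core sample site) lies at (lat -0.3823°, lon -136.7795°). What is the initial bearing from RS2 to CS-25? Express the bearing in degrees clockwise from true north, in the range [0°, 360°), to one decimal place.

Δλ = 9.9615°
y = sin Δλ · cos φ₂ = 0.172983
x = cos φ₁ sin φ₂ − sin φ₁ cos φ₂ cos Δλ = -0.213122
θ = atan2(y, x) = 140.9352° → 140.9352° (mod 360°)

140.9°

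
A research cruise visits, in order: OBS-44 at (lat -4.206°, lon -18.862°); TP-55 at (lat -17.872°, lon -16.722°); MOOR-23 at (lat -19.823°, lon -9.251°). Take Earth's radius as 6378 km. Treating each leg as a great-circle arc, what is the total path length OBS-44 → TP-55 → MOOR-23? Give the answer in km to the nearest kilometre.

2355 km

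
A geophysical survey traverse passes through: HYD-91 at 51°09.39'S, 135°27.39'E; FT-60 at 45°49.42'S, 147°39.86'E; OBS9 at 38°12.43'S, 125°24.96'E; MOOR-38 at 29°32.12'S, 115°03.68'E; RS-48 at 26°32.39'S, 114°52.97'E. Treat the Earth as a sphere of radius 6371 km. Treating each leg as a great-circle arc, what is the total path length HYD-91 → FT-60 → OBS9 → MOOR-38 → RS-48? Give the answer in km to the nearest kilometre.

4780 km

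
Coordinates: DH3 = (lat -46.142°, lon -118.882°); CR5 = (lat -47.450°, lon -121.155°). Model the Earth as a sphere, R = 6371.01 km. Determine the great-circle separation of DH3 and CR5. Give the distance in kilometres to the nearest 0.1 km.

226.0 km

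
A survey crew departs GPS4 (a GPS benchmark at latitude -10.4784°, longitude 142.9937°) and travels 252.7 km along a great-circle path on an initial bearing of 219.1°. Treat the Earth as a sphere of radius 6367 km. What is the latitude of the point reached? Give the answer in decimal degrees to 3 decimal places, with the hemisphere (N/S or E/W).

δ = d/R = 252.7/6367 = 0.039689 rad
φ₂ = arcsin(sin φ₁ cos δ + cos φ₁ sin δ cos θ)
   = arcsin(-0.18186·0.99921 + 0.98332·0.03968·-0.77605) = -12.23961°
λ₂ = λ₁ + atan2(sin θ sin δ cos φ₁, cos δ − sin φ₁ sin φ₂) = 141.52640°

12.240°S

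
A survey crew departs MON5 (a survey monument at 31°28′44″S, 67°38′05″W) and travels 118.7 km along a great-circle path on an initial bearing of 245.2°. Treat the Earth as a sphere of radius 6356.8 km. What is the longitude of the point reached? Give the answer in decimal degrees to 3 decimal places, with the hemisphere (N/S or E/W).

MON5: φ = -31.47889°, λ = -67.63472°
δ = d/R = 118.7/6356.8 = 0.018673 rad
φ₂ = arcsin(sin φ₁ cos δ + cos φ₁ sin δ cos θ)
   = arcsin(-0.52218·0.99983 + 0.85283·0.01867·-0.41945) = -31.92257°
λ₂ = λ₁ + atan2(sin θ sin δ cos φ₁, cos δ − sin φ₁ sin φ₂) = -68.77900°

68.779°W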